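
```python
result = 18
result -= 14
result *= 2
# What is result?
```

Trace:
`result = 18` → result = 18
`result -= 14` → result = 4
`result *= 2` → result = 8
So result = 8

Answer: 8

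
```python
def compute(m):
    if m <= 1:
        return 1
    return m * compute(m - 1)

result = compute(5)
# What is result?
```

compute(5) = 5 * 4 * 3 * 2 * 1 = 120

Answer: 120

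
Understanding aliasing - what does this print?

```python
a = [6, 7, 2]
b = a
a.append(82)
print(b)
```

Key concept: basic list aliasing.
Step by step:
`a = [6, 7, 2]` → a = [6, 7, 2]
`b = a` → b = [6, 7, 2] (same object as a)
`a.append(82)` → a = [6, 7, 2, 82] (same object as b); b = [6, 7, 2, 82] (same object as a)
`print(b)` → prints [6, 7, 2, 82]

Answer: [6, 7, 2, 82]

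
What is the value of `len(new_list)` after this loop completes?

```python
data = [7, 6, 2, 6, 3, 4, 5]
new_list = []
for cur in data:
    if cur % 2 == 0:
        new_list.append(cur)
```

Count even numbers in [7, 6, 2, 6, 3, 4, 5]
`new_list` takes the values: [] → [6] → [6, 2] → [6, 2, 6] → [6, 2, 6, 4]
So `len(new_list)` = 4

Answer: 4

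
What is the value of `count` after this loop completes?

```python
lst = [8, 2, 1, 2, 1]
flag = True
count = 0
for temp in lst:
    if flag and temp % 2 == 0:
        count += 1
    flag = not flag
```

Count even values at even positions
`count` takes the values: 0 → 1

Answer: 1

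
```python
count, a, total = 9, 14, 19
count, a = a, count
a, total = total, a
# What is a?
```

Trace:
`count, a, total = 9, 14, 19` → count = 9; a = 14; total = 19
`count, a = a, count` → count = 14; a = 9
`a, total = total, a` → a = 19; total = 9
So a = 19

Answer: 19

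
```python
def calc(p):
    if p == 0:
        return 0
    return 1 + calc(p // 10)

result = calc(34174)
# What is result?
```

Count of digits of 34174: 5

Answer: 5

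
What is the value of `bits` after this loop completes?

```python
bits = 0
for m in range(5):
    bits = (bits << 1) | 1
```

Build 5 consecutive 1-bits: 0b11111
`bits` takes the values: 0 → 1 → 3 → 7 → 15 → 31

Answer: 31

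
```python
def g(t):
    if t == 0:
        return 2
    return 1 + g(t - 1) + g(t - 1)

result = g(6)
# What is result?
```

g(t) = 1 + 2·g(t-1), g(0)=2. Closed form: (2+1)·2^6 - 1 = 191.

Answer: 191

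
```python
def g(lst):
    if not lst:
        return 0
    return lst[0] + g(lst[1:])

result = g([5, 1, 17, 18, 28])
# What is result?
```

5 + 1 + 17 + 18 + 28 + 0 = 69

Answer: 69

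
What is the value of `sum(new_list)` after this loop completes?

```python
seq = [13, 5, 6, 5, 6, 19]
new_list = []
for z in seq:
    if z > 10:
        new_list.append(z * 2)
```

Sum of doubled values > 10
`new_list` takes the values: [] → [26] → [26, 38]
So `sum(new_list)` = 64

Answer: 64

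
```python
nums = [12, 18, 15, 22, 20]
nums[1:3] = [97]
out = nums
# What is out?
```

Trace:
`nums = [12, 18, 15, 22, 20]` → nums = [12, 18, 15, 22, 20]
`nums[1:3] = [97]` → nums = [12, 97, 22, 20]
`out = nums` → out = [12, 97, 22, 20]
So out = [12, 97, 22, 20]

Answer: [12, 97, 22, 20]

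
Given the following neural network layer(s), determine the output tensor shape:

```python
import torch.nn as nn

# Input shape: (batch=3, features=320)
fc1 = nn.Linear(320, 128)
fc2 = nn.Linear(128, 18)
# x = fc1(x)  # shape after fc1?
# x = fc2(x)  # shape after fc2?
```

Input: (3, 320) -> after fc1: (3, 128) -> Output: (3, 18)

Answer: (3, 18)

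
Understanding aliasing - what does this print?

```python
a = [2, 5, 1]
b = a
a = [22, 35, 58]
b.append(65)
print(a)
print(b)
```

Key concept: rebinding vs mutation: a is rebound to a new list, b still points at the original.
Step by step:
`a = [2, 5, 1]` → a = [2, 5, 1]
`b = a` → b = [2, 5, 1] (same object as a)
`a = [22, 35, 58]` → a = [22, 35, 58]
`b.append(65)` → b = [2, 5, 1, 65]
`print(a)` → prints [22, 35, 58]
`print(b)` → prints [2, 5, 1, 65]

Answer:
[22, 35, 58]
[2, 5, 1, 65]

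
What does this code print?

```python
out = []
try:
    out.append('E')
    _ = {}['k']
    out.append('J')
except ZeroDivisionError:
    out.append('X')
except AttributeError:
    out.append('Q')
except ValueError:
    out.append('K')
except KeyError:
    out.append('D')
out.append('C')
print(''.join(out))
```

Execution trace: 'E' (try body) → 'D' (except KeyError) → 'C' (after the try/except). Output: EDC

Answer: EDC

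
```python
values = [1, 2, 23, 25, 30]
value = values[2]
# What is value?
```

Trace:
`values = [1, 2, 23, 25, 30]` → values = [1, 2, 23, 25, 30]
`value = values[2]` → value = 23
So value = 23

Answer: 23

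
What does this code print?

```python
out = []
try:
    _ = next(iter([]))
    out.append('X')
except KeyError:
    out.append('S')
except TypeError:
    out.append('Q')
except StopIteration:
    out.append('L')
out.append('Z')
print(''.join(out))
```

Execution trace: 'L' (except StopIteration) → 'Z' (after the try/except). Output: LZ

Answer: LZ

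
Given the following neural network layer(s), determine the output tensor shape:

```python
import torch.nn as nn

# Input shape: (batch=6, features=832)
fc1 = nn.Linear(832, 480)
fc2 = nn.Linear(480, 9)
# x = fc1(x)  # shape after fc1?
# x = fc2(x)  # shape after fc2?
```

Input: (6, 832) -> after fc1: (6, 480) -> Output: (6, 9)

Answer: (6, 9)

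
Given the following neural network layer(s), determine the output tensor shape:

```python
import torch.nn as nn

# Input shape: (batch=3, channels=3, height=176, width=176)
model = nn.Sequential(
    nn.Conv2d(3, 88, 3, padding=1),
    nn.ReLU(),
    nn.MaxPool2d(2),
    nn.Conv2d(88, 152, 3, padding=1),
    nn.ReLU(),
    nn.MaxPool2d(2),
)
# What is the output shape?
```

Input: (3, 3, 176, 176) -> after first Conv2d: (3, 88, 176, 176) -> after first MaxPool2d: (3, 88, 88, 88) -> after second Conv2d: (3, 152, 88, 88) -> Output: (3, 152, 44, 44)

Answer: (3, 152, 44, 44)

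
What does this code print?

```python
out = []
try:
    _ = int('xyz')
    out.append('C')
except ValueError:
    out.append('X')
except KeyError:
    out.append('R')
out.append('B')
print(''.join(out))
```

Execution trace: 'X' (except ValueError) → 'B' (after the try/except). Output: XB

Answer: XB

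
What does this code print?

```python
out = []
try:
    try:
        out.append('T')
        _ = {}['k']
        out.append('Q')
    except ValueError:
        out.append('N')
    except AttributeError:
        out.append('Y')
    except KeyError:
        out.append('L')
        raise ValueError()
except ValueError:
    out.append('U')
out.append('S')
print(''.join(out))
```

Execution trace: 'T' (try body) → 'L' (except KeyError) → 'U' (outer except ValueError) → 'S' (after the try/except). Output: TLUS

Answer: TLUS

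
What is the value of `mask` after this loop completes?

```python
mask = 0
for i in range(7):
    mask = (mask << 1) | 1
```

Build 7 consecutive 1-bits: 0b1111111
`mask` takes the values: 0 → 1 → 3 → 7 → 15 → 31 → 63 → 127

Answer: 127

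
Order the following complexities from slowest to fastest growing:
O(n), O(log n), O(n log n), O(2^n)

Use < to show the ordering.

Ordered by growth rate: O(log n) < O(n) < O(n log n) < O(2^n)

Answer: O(log n) < O(n) < O(n log n) < O(2^n)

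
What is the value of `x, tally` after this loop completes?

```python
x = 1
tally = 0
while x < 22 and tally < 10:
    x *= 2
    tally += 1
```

Double until >= 22 or 10 iterations
`x, tally` takes the values: (1, 0) → (2, 0) → (2, 1) → (4, 1) → (4, 2) → (8, 2) → (8, 3) → (16, 3) → (16, 4) → (32, 4) → (32, 5)

Answer: 32, 5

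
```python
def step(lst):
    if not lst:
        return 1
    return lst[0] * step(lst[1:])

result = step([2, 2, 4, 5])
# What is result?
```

Product over [2, 2, 4, 5] = 2 * 2 * 4 * 5 = 80

Answer: 80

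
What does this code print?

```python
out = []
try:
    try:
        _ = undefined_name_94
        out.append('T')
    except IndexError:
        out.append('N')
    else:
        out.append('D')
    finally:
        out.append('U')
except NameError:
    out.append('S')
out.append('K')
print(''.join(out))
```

Execution trace: 'U' (finally) → 'S' (outer except NameError) → 'K' (after the try/except). Output: USK

Answer: USK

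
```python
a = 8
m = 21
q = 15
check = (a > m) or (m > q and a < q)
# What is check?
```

Trace:
`a = 8` → a = 8
`m = 21` → m = 21
`q = 15` → q = 15
`check = (a > m) or (m > q and a < q)` → check = True
So check = True

Answer: True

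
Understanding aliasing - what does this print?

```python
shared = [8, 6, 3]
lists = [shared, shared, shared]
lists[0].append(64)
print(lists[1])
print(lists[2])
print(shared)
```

Key concept: list of same reference.
Step by step:
`shared = [8, 6, 3]` → shared = [8, 6, 3]
`lists = [shared, shared, shared]` → lists = [[8, 6, 3], [8, 6, 3], [8, 6, 3]]
`lists[0].append(64)` → shared = [8, 6, 3, 64]; lists = [[8, 6, 3, 64], [8, 6, 3, 64], [8, 6, 3, 64]]
`print(lists[1])` → prints [8, 6, 3, 64]
`print(lists[2])` → prints [8, 6, 3, 64]
`print(shared)` → prints [8, 6, 3, 64]

Answer:
[8, 6, 3, 64]
[8, 6, 3, 64]
[8, 6, 3, 64]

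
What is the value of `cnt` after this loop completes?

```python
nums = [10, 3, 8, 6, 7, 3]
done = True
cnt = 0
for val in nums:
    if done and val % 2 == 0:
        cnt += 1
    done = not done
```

Count even values at even positions
`cnt` takes the values: 0 → 1 → 2

Answer: 2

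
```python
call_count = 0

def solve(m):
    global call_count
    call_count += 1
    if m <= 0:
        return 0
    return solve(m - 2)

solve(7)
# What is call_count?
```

Linear recursion stepping by 2: 5 calls from m=7 down to ≤0.

Answer: 5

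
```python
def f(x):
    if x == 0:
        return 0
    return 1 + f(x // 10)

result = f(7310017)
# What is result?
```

Count of digits of 7310017: 7

Answer: 7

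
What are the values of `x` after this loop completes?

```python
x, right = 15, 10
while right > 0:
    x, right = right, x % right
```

GCD of 15 and 10
`x` takes the values: 15 → 10 → 5

Answer: 5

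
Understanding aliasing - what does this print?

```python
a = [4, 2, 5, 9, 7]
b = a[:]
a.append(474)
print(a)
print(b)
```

Key concept: slice [:] creates copy.
Step by step:
`a = [4, 2, 5, 9, 7]` → a = [4, 2, 5, 9, 7]
`b = a[:]` → b = [4, 2, 5, 9, 7]
`a.append(474)` → a = [4, 2, 5, 9, 7, 474]
`print(a)` → prints [4, 2, 5, 9, 7, 474]
`print(b)` → prints [4, 2, 5, 9, 7]

Answer:
[4, 2, 5, 9, 7, 474]
[4, 2, 5, 9, 7]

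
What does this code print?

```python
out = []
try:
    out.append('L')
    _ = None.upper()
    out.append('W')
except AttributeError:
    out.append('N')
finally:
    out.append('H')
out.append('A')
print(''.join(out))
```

Execution trace: 'L' (try body) → 'N' (except AttributeError) → 'H' (finally) → 'A' (after the try/except). Output: LNHA

Answer: LNHA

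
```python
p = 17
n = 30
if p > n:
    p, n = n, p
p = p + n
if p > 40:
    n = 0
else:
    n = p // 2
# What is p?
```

Trace:
`p = 17` → p = 17
`n = 30` → n = 30
`if p > n: ...` → p > n is False → no variable changes
`p = p + n` → p = 47
`if p > 40: ...` → p > 40 is True → n = 0
So p = 47

Answer: 47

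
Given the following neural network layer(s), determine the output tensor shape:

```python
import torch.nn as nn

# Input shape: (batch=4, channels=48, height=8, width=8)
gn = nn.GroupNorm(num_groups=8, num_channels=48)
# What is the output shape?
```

Input: (4, 48, 8, 8) -> Output: (4, 48, 8, 8)

Answer: (4, 48, 8, 8)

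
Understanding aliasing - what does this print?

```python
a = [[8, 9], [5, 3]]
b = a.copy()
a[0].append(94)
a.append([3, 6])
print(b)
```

Key concept: shallow copy with nested lists.
Step by step:
`a = [[8, 9], [5, 3]]` → a = [[8, 9], [5, 3]]
`b = a.copy()` → b = [[8, 9], [5, 3]]
`a[0].append(94)` → a = [[8, 9, 94], [5, 3]]; b = [[8, 9, 94], [5, 3]]
`a.append([3, 6])` → a = [[8, 9, 94], [5, 3], [3, 6]]
`print(b)` → prints [[8, 9, 94], [5, 3]]

Answer: [[8, 9, 94], [5, 3]]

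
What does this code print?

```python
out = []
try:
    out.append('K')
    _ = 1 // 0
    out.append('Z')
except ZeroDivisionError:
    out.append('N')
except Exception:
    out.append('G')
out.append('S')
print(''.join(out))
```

Execution trace: 'K' (try body) → 'N' (except ZeroDivisionError) → 'S' (after the try/except). Output: KNS

Answer: KNS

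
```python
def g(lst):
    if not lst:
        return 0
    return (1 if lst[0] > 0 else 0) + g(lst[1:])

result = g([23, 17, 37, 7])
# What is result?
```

Count of positive elements in [23, 17, 37, 7] = 4

Answer: 4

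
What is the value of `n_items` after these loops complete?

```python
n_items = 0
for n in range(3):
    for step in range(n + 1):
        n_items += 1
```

Triangle: 1 + 2 + ... + 3
`n_items` takes the values: 0 → 1 → 2 → 3 → 4 → 5 → 6

Answer: 6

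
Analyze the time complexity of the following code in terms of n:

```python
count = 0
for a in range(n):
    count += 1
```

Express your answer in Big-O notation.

Each loop level contributes: n. Multiplying the contributions gives O(n).

Answer: O(n)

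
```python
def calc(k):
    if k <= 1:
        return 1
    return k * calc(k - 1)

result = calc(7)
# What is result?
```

calc(7) = 7 * 6 * 5 * 4 * 3 * 2 * 1 = 5040

Answer: 5040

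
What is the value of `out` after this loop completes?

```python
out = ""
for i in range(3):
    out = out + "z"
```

Repeat 'z' 3 times
`out` takes the values: "" → "z" → "zz" → "zzz"

Answer: "zzz"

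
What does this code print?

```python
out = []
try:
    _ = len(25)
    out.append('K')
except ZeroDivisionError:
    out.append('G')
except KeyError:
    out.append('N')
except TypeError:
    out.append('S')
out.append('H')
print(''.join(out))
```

Execution trace: 'S' (except TypeError) → 'H' (after the try/except). Output: SH

Answer: SH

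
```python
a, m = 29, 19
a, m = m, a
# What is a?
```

Trace:
`a, m = 29, 19` → a = 29; m = 19
`a, m = m, a` → a = 19; m = 29
So a = 19

Answer: 19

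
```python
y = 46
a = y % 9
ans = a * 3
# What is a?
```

Trace:
`y = 46` → y = 46
`a = y % 9` → a = 1
`ans = a * 3` → ans = 3
So a = 1

Answer: 1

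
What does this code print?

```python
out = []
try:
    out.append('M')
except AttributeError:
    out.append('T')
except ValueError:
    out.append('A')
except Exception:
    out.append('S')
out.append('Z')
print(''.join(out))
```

Execution trace: 'M' (try body, no exception) → 'Z' (after the try/except). Output: MZ

Answer: MZ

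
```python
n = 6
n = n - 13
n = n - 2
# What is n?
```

Trace:
`n = 6` → n = 6
`n = n - 13` → n = -7
`n = n - 2` → n = -9
So n = -9

Answer: -9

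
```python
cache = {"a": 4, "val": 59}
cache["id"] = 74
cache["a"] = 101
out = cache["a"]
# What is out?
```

Trace:
`cache = {"a": 4, "val": 59}` → cache = {'a': 4, 'val': 59}
`cache["id"] = 74` → cache = {'a': 4, 'val': 59, 'id': 74}
`cache["a"] = 101` → cache = {'a': 101, 'val': 59, 'id': 74}
`out = cache["a"]` → out = 101
So out = 101

Answer: 101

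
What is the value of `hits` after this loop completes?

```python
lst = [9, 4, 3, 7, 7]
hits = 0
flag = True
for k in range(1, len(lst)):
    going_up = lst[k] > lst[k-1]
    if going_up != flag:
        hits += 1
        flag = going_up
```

Count direction changes in [9, 4, 3, 7, 7]
`hits` takes the values: 0 → 1 → 2 → 3

Answer: 3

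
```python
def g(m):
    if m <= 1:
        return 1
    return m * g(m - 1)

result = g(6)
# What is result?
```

g(6) = 6 * 5 * 4 * 3 * 2 * 1 = 720

Answer: 720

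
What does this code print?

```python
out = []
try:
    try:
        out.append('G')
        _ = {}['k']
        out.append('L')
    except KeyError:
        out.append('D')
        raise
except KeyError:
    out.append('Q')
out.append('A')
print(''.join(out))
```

Execution trace: 'G' (inner try body) → 'D' (inner except KeyError) → 'Q' (outer except KeyError) → 'A' (after the try/except). Output: GDQA

Answer: GDQA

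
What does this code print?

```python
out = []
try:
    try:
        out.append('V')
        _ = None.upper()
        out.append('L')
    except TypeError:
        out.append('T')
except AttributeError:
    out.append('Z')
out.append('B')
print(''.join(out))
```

Execution trace: 'V' (try body) → 'Z' (outer except AttributeError) → 'B' (after the try/except). Output: VZB

Answer: VZB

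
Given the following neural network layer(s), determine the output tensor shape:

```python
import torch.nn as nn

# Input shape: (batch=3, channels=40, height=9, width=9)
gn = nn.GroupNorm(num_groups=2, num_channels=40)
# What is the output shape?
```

Input: (3, 40, 9, 9) -> Output: (3, 40, 9, 9)

Answer: (3, 40, 9, 9)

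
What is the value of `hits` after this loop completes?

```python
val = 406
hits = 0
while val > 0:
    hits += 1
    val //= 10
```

Count digits by repeated division by 10
`hits` takes the values: 0 → 1 → 2 → 3

Answer: 3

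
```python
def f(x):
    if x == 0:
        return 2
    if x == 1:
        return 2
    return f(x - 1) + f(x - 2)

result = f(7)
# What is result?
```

Build up from base cases: f(0)=2, f(1)=2, f(2)=4, f(3)=6, f(4)=10, f(5)=16, f(6)=26, ..., f(7)=42

Answer: 42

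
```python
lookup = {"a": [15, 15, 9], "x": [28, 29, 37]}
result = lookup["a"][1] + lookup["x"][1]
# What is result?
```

Trace:
`lookup = {"a": [15, 15, 9], "x": [28, 29, 37]}` → lookup = {'a': [15, 15, 9], 'x': [28, 29, 37]}
`result = lookup["a"][1] + lookup["x"][1]` → result = 44
So result = 44

Answer: 44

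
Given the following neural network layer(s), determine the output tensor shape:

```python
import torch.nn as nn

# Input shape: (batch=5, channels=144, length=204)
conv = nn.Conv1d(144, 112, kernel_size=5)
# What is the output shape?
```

Input: (5, 144, 204) -> Output: (5, 112, 200)

Answer: (5, 112, 200)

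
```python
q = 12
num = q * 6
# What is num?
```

Trace:
`q = 12` → q = 12
`num = q * 6` → num = 72
So num = 72

Answer: 72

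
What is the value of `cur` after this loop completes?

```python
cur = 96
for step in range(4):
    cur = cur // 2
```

Halve 4 times: 96 // 2^4 = 6
`cur` takes the values: 96 → 48 → 24 → 12 → 6

Answer: 6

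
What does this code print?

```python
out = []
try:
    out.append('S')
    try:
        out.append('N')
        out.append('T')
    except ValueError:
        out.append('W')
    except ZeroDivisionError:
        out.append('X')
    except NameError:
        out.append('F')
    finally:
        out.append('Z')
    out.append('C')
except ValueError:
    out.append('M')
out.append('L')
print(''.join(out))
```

Execution trace: 'S' (try body) → 'N' (inner try body) → 'T' (inner try body, no exception) → 'Z' (inner finally) → 'C' (try body, no exception) → 'L' (after the try/except). Output: SNTZCL

Answer: SNTZCL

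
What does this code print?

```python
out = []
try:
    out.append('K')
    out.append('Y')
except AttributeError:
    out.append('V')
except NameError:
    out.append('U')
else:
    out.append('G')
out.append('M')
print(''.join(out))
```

Execution trace: 'K' (try body) → 'Y' (try body, no exception) → 'G' (else) → 'M' (after the try/except). Output: KYGM

Answer: KYGM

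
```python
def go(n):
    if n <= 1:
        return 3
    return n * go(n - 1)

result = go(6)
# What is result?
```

go(6) = 6 * 5 * 4 * 3 * 2 * 3 = 2160

Answer: 2160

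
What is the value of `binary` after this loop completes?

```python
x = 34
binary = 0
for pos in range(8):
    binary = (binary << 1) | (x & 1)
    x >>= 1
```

Reverse lowest 8 bits of 34
`binary` takes the values: 0 → 1 → 2 → 4 → 8 → 17 → 34 → 68

Answer: 68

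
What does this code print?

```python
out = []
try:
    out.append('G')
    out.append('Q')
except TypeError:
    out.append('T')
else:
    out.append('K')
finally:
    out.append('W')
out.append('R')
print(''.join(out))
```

Execution trace: 'G' (try body) → 'Q' (try body, no exception) → 'K' (else) → 'W' (finally) → 'R' (after the try/except). Output: GQKWR

Answer: GQKWR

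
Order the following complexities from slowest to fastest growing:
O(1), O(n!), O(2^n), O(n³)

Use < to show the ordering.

Ordered by growth rate: O(1) < O(n³) < O(2^n) < O(n!)

Answer: O(1) < O(n³) < O(2^n) < O(n!)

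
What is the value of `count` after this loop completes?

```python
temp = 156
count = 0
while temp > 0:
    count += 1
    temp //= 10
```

Count digits by repeated division by 10
`count` takes the values: 0 → 1 → 2 → 3

Answer: 3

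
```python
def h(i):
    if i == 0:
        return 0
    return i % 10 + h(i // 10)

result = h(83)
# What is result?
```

Sum of digits of 83: 3 + 8 = 11

Answer: 11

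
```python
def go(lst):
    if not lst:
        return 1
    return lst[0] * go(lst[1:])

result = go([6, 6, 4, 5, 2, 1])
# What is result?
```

Product over [6, 6, 4, 5, 2, 1] = 6 * 6 * 4 * 5 * 2 * 1 = 1440

Answer: 1440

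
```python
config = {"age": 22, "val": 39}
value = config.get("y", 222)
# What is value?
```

Trace:
`config = {"age": 22, "val": 39}` → config = {'age': 22, 'val': 39}
`value = config.get("y", 222)` → value = 222
So value = 222

Answer: 222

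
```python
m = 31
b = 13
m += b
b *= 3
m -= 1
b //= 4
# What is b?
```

Trace:
`m = 31` → m = 31
`b = 13` → b = 13
`m += b` → m = 44
`b *= 3` → b = 39
`m -= 1` → m = 43
`b //= 4` → b = 9
So b = 9

Answer: 9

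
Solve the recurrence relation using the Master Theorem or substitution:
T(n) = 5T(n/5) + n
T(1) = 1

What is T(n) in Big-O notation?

By Master Theorem: a=5, b=5, f(n)=n. Since log_5(5) = 1 and f(n) = Θ(n^1), Case 2 applies. T(n) = O(n log n).

Answer: O(n log n)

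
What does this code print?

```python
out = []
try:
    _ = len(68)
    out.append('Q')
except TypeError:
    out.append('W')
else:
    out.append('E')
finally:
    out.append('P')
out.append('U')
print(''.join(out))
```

Execution trace: 'W' (except TypeError) → 'P' (finally) → 'U' (after the try/except). Output: WPU

Answer: WPU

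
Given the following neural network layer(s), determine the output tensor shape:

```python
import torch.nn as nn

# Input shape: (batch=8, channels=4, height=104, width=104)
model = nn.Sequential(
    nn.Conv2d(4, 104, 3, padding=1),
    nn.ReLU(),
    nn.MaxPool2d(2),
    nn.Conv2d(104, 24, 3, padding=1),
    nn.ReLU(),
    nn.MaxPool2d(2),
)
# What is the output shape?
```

Input: (8, 4, 104, 104) -> after first Conv2d: (8, 104, 104, 104) -> after first MaxPool2d: (8, 104, 52, 52) -> after second Conv2d: (8, 24, 52, 52) -> Output: (8, 24, 26, 26)

Answer: (8, 24, 26, 26)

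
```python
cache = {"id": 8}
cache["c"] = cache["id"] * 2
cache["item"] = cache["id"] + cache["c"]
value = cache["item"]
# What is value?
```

Trace:
`cache = {"id": 8}` → cache = {'id': 8}
`cache["c"] = cache["id"] * 2` → cache = {'id': 8, 'c': 16}
`cache["item"] = cache["id"] + cache["c"]` → cache = {'id': 8, 'c': 16, 'item': 24}
`value = cache["item"]` → value = 24
So value = 24

Answer: 24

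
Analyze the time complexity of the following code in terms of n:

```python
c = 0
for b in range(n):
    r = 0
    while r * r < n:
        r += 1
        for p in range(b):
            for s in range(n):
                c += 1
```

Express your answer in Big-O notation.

Each loop level contributes: n × √n × n × n. Multiplying the contributions gives O(n^3√n).

Answer: O(n^3√n)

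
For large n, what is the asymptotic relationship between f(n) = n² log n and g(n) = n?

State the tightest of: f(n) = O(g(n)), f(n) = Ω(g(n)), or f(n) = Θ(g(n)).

n² log n vs n: f(n) = Ω(g(n)) but not O(g(n)) — n² log n grows strictly faster than n.

Answer: f(n) = Ω(g(n)) but not O(g(n)) — n² log n grows strictly faster than n.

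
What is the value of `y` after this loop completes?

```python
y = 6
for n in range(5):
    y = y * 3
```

Multiply by 3, 5 times: 6 * 3^5 = 1458
`y` takes the values: 6 → 18 → 54 → 162 → 486 → 1458

Answer: 1458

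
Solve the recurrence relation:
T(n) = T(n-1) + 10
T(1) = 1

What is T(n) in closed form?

Unrolling: T(n) = T(1) + 10·(n-1) = 1 + 10(n-1) = 10n - 9.

Answer: T(n) = 10n - 9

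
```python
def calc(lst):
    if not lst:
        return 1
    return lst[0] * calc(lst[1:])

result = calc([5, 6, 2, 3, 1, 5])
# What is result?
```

Product over [5, 6, 2, 3, 1, 5] = 5 * 6 * 2 * 3 * 1 * 5 = 900

Answer: 900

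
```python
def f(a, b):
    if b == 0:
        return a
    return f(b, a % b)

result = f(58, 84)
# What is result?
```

f(58, 84) -> f(84, 58) -> f(58, 26) -> f(26, 6) -> f(6, 2) -> f(2, 0) -> 2

Answer: 2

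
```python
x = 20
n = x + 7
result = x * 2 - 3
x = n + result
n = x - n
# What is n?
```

Trace:
`x = 20` → x = 20
`n = x + 7` → n = 27
`result = x * 2 - 3` → result = 37
`x = n + result` → x = 64
`n = x - n` → n = 37
So n = 37

Answer: 37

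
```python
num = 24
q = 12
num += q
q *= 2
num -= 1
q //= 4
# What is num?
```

Trace:
`num = 24` → num = 24
`q = 12` → q = 12
`num += q` → num = 36
`q *= 2` → q = 24
`num -= 1` → num = 35
`q //= 4` → q = 6
So num = 35

Answer: 35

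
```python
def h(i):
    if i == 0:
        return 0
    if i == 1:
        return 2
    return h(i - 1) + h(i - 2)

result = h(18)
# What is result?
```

Build up from base cases: h(0)=0, h(1)=2, h(2)=2, h(3)=4, h(4)=6, h(5)=10, h(6)=16, ..., h(18)=5168

Answer: 5168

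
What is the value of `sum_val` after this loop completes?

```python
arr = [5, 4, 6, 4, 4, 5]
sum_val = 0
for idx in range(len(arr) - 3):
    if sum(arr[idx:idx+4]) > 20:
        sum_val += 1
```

Count windows with sum > 20
`sum_val` takes the values: 0

Answer: 0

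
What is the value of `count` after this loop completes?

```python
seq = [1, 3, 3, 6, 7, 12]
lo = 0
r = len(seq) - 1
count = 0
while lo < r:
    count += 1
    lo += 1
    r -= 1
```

Iterations until pointers meet (list length 6)
`count` takes the values: 0 → 1 → 2 → 3

Answer: 3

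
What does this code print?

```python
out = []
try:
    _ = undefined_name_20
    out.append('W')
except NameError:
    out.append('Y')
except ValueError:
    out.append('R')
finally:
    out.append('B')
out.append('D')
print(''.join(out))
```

Execution trace: 'Y' (except NameError) → 'B' (finally) → 'D' (after the try/except). Output: YBD

Answer: YBD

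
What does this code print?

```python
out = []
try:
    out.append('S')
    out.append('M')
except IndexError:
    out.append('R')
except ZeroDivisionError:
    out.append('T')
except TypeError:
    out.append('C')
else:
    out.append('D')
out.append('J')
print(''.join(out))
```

Execution trace: 'S' (try body) → 'M' (try body, no exception) → 'D' (else) → 'J' (after the try/except). Output: SMDJ

Answer: SMDJ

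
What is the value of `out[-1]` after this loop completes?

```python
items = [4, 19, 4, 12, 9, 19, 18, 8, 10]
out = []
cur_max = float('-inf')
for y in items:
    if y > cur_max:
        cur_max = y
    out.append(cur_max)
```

Running max ends at 19
`out` takes the values: [] → [4] → [4, 19] → [4, 19, 19] → [4, 19, 19, 19] → [4, 19, 19, 19, 19] → [4, 19, 19, 19, 19, 19] → [4, 19, 19, 19, 19, 19, 19] → [4, 19, 19, 19, 19, 19, 19, 19] → [4, 19, 19, 19, 19, 19, 19, 19, 19]
So `out[-1]` = 19

Answer: 19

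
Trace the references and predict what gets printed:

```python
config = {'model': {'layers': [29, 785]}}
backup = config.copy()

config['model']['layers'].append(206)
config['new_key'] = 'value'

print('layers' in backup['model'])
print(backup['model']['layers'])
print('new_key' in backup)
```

Key concept: shallow copy gotcha with nested dict.
Step by step:
`config = {'model': {'layers': [29, 785]}}` → config = {'model': {'layers': [29, 785]}}
`backup = config.copy()` → backup = {'model': {'layers': [29, 785]}}
`config['model']['layers'].append(206)` → config = {'model': {'layers': [29, 785, 206]}}; backup = {'model': {'layers': [29, 785, 206]}}
`config['new_key'] = 'value'` → config = {'model': {'layers': [29, 785, 206]}, 'new_key': 'value'}
`print('layers' in backup['model'])` → prints True
`print(backup['model']['layers'])` → prints [29, 785, 206]
`print('new_key' in backup)` → prints False

Answer:
True
[29, 785, 206]
False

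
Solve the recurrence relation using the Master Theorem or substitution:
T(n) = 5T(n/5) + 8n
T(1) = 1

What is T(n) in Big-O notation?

By Master Theorem: a=5, b=5, f(n)=8n. Since log_5(5) = 1 and f(n) = Θ(n^1), Case 2 applies. T(n) = O(n log n).

Answer: O(n log n)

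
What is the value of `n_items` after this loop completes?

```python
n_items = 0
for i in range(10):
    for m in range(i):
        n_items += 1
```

Triangle number: 0+1+2+...+9
`n_items` takes the values: 0 → 1 → 2 → 3 → 4 → 5 → 6 → 7 → 8 → 9 → 10 → 11 → 12 → 13 → 14 → 15 → 16 → 17 → 18 → 19 → 20 → 21 → 22 → 23 → 24 → 25 → 26 → 27 → 28 → 29 → … → 41 → 42 → 43 → 44 → 45

Answer: 45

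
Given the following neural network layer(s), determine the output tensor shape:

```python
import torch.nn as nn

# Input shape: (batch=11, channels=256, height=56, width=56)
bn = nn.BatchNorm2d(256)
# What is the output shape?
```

Input: (11, 256, 56, 56) -> Output: (11, 256, 56, 56)

Answer: (11, 256, 56, 56)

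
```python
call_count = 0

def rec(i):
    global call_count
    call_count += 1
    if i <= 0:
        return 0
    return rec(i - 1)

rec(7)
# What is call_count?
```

Linear recursion stepping by 1: 8 calls from i=7 down to ≤0.

Answer: 8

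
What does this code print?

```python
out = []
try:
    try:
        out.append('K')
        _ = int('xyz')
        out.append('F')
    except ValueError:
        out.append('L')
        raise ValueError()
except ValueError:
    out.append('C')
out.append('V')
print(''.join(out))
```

Execution trace: 'K' (inner try body) → 'L' (inner except ValueError) → 'C' (outer except ValueError) → 'V' (after the try/except). Output: KLCV

Answer: KLCV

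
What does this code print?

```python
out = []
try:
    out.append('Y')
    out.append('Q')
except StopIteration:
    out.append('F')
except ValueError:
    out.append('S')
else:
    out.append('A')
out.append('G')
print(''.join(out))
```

Execution trace: 'Y' (try body) → 'Q' (try body, no exception) → 'A' (else) → 'G' (after the try/except). Output: YQAG

Answer: YQAG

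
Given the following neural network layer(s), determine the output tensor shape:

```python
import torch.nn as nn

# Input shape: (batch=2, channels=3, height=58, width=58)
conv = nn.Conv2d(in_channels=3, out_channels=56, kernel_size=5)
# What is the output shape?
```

Input: (2, 3, 58, 58) -> Output: (2, 56, 54, 54)

Answer: (2, 56, 54, 54)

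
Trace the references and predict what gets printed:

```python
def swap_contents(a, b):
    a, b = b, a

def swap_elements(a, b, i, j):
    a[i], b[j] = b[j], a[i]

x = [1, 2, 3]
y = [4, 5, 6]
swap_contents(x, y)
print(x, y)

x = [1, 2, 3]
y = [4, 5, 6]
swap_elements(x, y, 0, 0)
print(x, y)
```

Key concept: parameter rebinding vs mutation.
Step by step:
`x = [1, 2, 3]` → x = [1, 2, 3]
`y = [4, 5, 6]` → y = [4, 5, 6]
`swap_contents(x, y)` → no visible change to tracked variables
`print(x, y)` → prints [1, 2, 3] [4, 5, 6]
`x = [1, 2, 3]` → x = [1, 2, 3]
`y = [4, 5, 6]` → y = [4, 5, 6]
`swap_elements(x, y, 0, 0)` → x = [4, 2, 3]; y = [1, 5, 6]
`print(x, y)` → prints [4, 2, 3] [1, 5, 6]

Answer:
[1, 2, 3] [4, 5, 6]
[4, 2, 3] [1, 5, 6]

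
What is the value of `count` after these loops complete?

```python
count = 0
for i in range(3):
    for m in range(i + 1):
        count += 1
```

Triangle: 1 + 2 + ... + 3
`count` takes the values: 0 → 1 → 2 → 3 → 4 → 5 → 6

Answer: 6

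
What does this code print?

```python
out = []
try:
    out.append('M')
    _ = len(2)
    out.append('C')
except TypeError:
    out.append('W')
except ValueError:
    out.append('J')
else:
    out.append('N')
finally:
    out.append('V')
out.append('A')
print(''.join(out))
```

Execution trace: 'M' (try body) → 'W' (except TypeError) → 'V' (finally) → 'A' (after the try/except). Output: MWVA

Answer: MWVA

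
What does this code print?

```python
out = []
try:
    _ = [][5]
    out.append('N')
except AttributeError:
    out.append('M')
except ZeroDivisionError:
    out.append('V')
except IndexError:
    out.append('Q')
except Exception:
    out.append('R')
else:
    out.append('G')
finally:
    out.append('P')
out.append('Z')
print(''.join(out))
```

Execution trace: 'Q' (except IndexError) → 'P' (finally) → 'Z' (after the try/except). Output: QPZ

Answer: QPZ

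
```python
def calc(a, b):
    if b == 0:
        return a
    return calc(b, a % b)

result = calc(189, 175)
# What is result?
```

calc(189, 175) -> calc(175, 14) -> calc(14, 7) -> calc(7, 0) -> 7

Answer: 7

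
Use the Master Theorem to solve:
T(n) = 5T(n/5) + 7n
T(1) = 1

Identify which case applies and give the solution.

a=5, b=5, f(n)=7n. log_5(5) = 1. Since c=1 = 1, Case 2 applies: T(n) = Θ(n^log_b(a) · log n) = O(n log n).

Answer: O(n log n) - Case 2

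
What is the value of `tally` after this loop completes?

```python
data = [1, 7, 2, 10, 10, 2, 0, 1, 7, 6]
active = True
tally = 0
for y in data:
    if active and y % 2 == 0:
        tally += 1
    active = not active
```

Count even values at even positions
`tally` takes the values: 0 → 1 → 2 → 3

Answer: 3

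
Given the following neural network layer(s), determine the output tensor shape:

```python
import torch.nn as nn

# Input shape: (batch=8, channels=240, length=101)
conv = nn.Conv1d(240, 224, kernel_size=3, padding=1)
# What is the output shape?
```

Input: (8, 240, 101) -> Output: (8, 224, 101)

Answer: (8, 224, 101)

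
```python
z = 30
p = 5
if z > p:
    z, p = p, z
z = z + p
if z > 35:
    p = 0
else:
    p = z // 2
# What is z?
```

Trace:
`z = 30` → z = 30
`p = 5` → p = 5
`if z > p: ...` → z > p is True → z = 5; p = 30
`z = z + p` → z = 35
`if z > 35: ...` → z > 35 is False, take else branch → p = 17
So z = 35

Answer: 35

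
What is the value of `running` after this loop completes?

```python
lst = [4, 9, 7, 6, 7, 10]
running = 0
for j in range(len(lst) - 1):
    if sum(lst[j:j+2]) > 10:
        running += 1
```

Count windows with sum > 10
`running` takes the values: 0 → 1 → 2 → 3 → 4 → 5

Answer: 5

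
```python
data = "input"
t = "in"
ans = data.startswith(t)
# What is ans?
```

Trace:
`data = "input"` → data = 'input'
`t = "in"` → t = 'in'
`ans = data.startswith(t)` → ans = True
So ans = True

Answer: True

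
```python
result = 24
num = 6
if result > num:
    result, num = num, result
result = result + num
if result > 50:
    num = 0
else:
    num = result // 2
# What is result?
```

Trace:
`result = 24` → result = 24
`num = 6` → num = 6
`if result > num: ...` → result > num is True → result = 6; num = 24
`result = result + num` → result = 30
`if result > 50: ...` → result > 50 is False, take else branch → num = 15
So result = 30

Answer: 30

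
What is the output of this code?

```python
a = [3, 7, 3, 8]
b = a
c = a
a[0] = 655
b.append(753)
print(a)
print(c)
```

Key concept: multiple aliases.
Step by step:
`a = [3, 7, 3, 8]` → a = [3, 7, 3, 8]
`b = a` → b = [3, 7, 3, 8] (same object as a)
`c = a` → c = [3, 7, 3, 8] (same object as a, b)
`a[0] = 655` → a = [655, 7, 3, 8] (same object as b, c); b = [655, 7, 3, 8] (same object as a, c); c = [655, 7, 3, 8] (same object as a, b)
`b.append(753)` → a = [655, 7, 3, 8, 753] (same object as b, c); b = [655, 7, 3, 8, 753] (same object as a, c); c = [655, 7, 3, 8, 753] (same object as a, b)
`print(a)` → prints [655, 7, 3, 8, 753]
`print(c)` → prints [655, 7, 3, 8, 753]

Answer:
[655, 7, 3, 8, 753]
[655, 7, 3, 8, 753]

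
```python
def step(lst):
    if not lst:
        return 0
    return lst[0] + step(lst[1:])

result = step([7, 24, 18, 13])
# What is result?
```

7 + 24 + 18 + 13 + 0 = 62

Answer: 62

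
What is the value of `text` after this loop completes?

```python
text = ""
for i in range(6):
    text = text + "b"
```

Repeat 'b' 6 times
`text` takes the values: "" → "b" → "bb" → "bbb" → "bbbb" → "bbbbb" → "bbbbbb"

Answer: "bbbbbb"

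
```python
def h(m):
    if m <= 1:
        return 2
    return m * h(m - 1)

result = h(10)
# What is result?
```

h(10) = 10 * 9 * 8 * 7 * 6 * 5 * 4 * 3 * 2 * 2 = 7257600

Answer: 7257600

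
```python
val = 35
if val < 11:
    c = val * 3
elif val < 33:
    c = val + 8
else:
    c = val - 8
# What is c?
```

Trace:
`val = 35` → val = 35
`if val < 11: ...` → val < 11 is False, val < 33 is False, take else branch → c = 27
So c = 27

Answer: 27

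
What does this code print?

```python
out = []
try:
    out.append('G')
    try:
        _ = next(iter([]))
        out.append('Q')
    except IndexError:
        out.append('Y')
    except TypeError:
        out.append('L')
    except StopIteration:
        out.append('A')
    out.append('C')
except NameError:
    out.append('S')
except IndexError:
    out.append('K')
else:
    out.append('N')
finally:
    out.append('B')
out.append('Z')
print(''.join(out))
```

Execution trace: 'G' (try body) → 'A' (inner except StopIteration) → 'C' (try body, no exception) → 'N' (else) → 'B' (finally) → 'Z' (after the try/except). Output: GACNBZ

Answer: GACNBZ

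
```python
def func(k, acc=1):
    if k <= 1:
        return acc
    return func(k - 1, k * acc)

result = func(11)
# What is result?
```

Accumulator trace (n, acc): (11, 1) -> (10, 11) -> (9, 110) -> (8, 990) -> (7, 7920) -> (6, 55440) -> (5, 332640) -> (4, 1663200) -> (3, 6652800) -> (2, 19958400) -> (1, 39916800) -> return 39916800

Answer: 39916800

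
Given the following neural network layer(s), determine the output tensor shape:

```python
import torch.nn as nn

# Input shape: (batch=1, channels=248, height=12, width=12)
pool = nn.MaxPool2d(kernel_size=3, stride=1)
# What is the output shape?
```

Input: (1, 248, 12, 12) -> Output: (1, 248, 10, 10)

Answer: (1, 248, 10, 10)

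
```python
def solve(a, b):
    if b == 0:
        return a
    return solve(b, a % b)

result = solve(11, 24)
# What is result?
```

solve(11, 24) -> solve(24, 11) -> solve(11, 2) -> solve(2, 1) -> solve(1, 0) -> 1

Answer: 1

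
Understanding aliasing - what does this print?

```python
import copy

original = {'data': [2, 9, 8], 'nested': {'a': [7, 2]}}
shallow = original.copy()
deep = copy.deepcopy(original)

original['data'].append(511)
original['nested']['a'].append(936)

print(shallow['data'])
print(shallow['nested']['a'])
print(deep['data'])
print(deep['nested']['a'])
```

Key concept: comparing shallow vs deep copy.
Step by step:
`original = {'data': [2, 9, 8], 'nested': {'a': [7, 2]}}` → original = {'data': [2, 9, 8], 'nested': {'a': [7, 2]}}
`shallow = original.copy()` → shallow = {'data': [2, 9, 8], 'nested': {'a': [7, 2]}}
`deep = copy.deepcopy(original)` → deep = {'data': [2, 9, 8], 'nested': {'a': [7, 2]}}
`original['data'].append(511)` → original = {'data': [2, 9, 8, 511], 'nested': {'a': [7, 2]}}; shallow = {'data': [2, 9, 8, 511], 'nested': {'a': [7, 2]}}
`original['nested']['a'].append(936)` → original = {'data': [2, 9, 8, 511], 'nested': {'a': [7, 2, 936]}}; shallow = {'data': [2, 9, 8, 511], 'nested': {'a': [7, 2, 936]}}
`print(shallow['data'])` → prints [2, 9, 8, 511]
`print(shallow['nested']['a'])` → prints [7, 2, 936]
`print(deep['data'])` → prints [2, 9, 8]
`print(deep['nested']['a'])` → prints [7, 2]

Answer:
[2, 9, 8, 511]
[7, 2, 936]
[2, 9, 8]
[7, 2]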